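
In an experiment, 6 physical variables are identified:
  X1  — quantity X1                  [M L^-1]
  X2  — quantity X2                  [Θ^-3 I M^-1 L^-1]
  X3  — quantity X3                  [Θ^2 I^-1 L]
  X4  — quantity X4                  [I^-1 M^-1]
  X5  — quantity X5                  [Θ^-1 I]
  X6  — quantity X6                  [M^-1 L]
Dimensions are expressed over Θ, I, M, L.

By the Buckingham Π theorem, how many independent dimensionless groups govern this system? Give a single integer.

Exponent matrix [Θ,I,M,L] × [X1,X2,X3,X4,X5,X6]:
  Θ: [ 0 -3  2  0 -1  0]
  I: [ 0  1 -1 -1  1  0]
  M: [ 1 -1  0 -1  0 -1]
  L: [-1 -1  1  0  0  1]
RREF → pivots at {X1,X2,X3} ⇒ r = 3
n=6, r=3 ⇒ 3 dimensionless groups

3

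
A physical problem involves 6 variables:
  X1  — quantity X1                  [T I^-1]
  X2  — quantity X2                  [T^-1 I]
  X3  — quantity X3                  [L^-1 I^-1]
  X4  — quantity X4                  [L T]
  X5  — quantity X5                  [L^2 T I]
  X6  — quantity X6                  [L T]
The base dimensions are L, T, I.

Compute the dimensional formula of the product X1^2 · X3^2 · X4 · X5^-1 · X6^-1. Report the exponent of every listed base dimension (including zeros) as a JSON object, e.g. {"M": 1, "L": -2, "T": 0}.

{"L": -4, "T": 1, "I": -5}

Write exponents as rows L,T,I / cols X1,X2,X3,X4,X5,X6:
  L: [ 0  0 -1  1  2  1]
  T: [ 1 -1  0  1  1  1]
  I: [-1  1 -1  0  1  0]
  [L]: (2)·0+(2)·-1+(1)·1+(-1)·2+(-1)·1 = -4
  [T]: (2)·1+(2)·0+(1)·1+(-1)·1+(-1)·1 = 1
  [I]: (2)·-1+(2)·-1+(1)·0+(-1)·1+(-1)·0 = -5
⇒ L^-4 T I^-5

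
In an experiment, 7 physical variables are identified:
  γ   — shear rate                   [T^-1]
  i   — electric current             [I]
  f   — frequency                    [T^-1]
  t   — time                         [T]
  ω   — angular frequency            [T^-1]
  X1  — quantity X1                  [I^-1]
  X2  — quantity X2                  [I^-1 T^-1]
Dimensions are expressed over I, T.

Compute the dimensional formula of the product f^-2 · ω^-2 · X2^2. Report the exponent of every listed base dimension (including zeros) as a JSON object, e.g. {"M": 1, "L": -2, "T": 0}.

{"I": -2, "T": 2}

Dimensional matrix (I×T by γ×i×f×t×ω×X1×X2):
  I: [ 0  1  0  0  0 -1 -1]
  T: [-1  0 -1  1 -1  0 -1]
  [I]: (-2)·0+(-2)·0+(2)·-1 = -2
  [T]: (-2)·-1+(-2)·-1+(2)·-1 = 2
⇒ I^-2 T^2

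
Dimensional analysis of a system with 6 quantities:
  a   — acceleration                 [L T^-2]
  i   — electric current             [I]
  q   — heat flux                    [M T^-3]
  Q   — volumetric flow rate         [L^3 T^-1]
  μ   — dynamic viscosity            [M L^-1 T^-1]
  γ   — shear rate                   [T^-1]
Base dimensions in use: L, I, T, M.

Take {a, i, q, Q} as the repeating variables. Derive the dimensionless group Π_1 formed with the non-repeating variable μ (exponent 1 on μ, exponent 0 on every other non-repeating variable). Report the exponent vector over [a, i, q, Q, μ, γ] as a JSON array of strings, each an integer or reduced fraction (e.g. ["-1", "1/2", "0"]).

["1", "0", "-1", "0", "1", "0"]

Exponent matrix [L,I,T,M] × [a,i,q,Q,μ,γ]:
  L: [ 1  0  0  3 -1  0]
  I: [ 0  1  0  0  0  0]
  T: [-2  0 -3 -1 -1 -1]
  M: [ 0  0  1  0  1  0]
Row reduction gives pivot columns a,i,q,Q; rank = 4
Repeat: a,i,q,Q; free: μ,γ
RREF:
  r0: [   1    0    0    0   -1  3/5]
  r1: [   0    1    0    0    0    0]
  r2: [   0    0    1    0    1    0]
  r3: [   0    0    0    1    0 -1/5]
Fix exponent of μ at 1, γ at 0; solve each RREF row for its pivot's exponent:
  r0: exp(a) + (-1)·1 = 0 ⇒ exp(a) = 1
  r1: exp(i) + (0)·1 = 0 ⇒ exp(i) = 0
  r2: exp(q) + (1)·1 = 0 ⇒ exp(q) = -1
  r3: exp(Q) + (0)·1 = 0 ⇒ exp(Q) = 0
Π_1 = a · q^-1 · μ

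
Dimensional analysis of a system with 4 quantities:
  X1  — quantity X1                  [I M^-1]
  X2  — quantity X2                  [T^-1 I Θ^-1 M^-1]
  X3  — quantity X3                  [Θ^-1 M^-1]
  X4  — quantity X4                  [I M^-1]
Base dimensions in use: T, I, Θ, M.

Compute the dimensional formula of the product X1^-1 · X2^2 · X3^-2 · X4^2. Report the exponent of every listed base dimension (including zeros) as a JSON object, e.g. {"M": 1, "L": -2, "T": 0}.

{"T": -2, "I": 3, "Θ": 0, "M": -1}

Write exponents as rows T,I,Θ,M / cols X1,X2,X3,X4:
  T: [ 0 -1  0  0]
  I: [ 1  1  0  1]
  Θ: [ 0 -1 -1  0]
  M: [-1 -1 -1 -1]
  [T]: (-1)·0+(2)·-1+(-2)·0+(2)·0 = -2
  [I]: (-1)·1+(2)·1+(-2)·0+(2)·1 = 3
  [Θ]: (-1)·0+(2)·-1+(-2)·-1+(2)·0 = 0
  [M]: (-1)·-1+(2)·-1+(-2)·-1+(2)·-1 = -1
⇒ T^-2 I^3 M^-1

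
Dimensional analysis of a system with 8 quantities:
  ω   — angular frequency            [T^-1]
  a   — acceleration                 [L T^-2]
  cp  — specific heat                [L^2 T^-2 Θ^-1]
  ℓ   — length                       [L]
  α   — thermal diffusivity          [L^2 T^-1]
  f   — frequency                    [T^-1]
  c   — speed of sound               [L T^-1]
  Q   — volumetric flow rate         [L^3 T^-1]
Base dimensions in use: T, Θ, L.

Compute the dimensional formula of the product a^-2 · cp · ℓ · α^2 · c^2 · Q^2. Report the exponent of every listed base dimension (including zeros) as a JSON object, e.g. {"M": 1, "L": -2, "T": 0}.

{"T": -4, "Θ": -1, "L": 13}

Write exponents as rows T,Θ,L / cols ω,a,cp,ℓ,α,f,c,Q:
  T: [-1 -2 -2  0 -1 -1 -1 -1]
  Θ: [ 0  0 -1  0  0  0  0  0]
  L: [ 0  1  2  1  2  0  1  3]
  [T]: (-2)·-2+(1)·-2+(1)·0+(2)·-1+(2)·-1+(2)·-1 = -4
  [Θ]: (-2)·0+(1)·-1+(1)·0+(2)·0+(2)·0+(2)·0 = -1
  [L]: (-2)·1+(1)·2+(1)·1+(2)·2+(2)·1+(2)·3 = 13
⇒ T^-4 Θ^-1 L^13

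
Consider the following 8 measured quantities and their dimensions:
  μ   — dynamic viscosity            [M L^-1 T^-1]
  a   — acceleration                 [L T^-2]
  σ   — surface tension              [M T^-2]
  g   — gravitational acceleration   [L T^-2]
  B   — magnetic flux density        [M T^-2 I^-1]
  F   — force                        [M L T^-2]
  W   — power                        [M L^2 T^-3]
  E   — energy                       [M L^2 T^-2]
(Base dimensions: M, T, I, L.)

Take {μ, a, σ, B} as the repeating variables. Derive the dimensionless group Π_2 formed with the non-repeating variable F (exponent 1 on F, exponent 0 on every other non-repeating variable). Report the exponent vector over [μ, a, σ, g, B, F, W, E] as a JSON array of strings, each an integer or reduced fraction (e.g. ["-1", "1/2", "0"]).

["2", "1", "-3", "0", "0", "1", "0", "0"]

Write exponents as rows M,T,I,L / cols μ,a,σ,g,B,F,W,E:
  M: [ 1  0  1  0  1  1  1  1]
  T: [-1 -2 -2 -2 -2 -2 -3 -2]
  I: [ 0  0  0  0 -1  0  0  0]
  L: [-1  1  0  1  0  1  2  2]
Row reduction gives pivot columns μ,a,σ,B; rank = 4
Pivot set = {μ,a,σ,B}, free = {g,F,W,E}
RREF:
  r0: [   1    0    0    0    0   -2   -3   -4]
  r1: [   0    1    0    1    0   -1   -1   -2]
  r2: [   0    0    1    0    0    3    4    5]
  r3: [   0    0    0    0    1    0    0    0]
Fix exponent of F at 1, g at 0, W at 0, E at 0; solve each RREF row for its pivot's exponent:
  r0: exp(μ) + (-2)·1 = 0 ⇒ exp(μ) = 2
  r1: exp(a) + (-1)·1 = 0 ⇒ exp(a) = 1
  r2: exp(σ) + (3)·1 = 0 ⇒ exp(σ) = -3
  r3: exp(B) + (0)·1 = 0 ⇒ exp(B) = 0
Π_2 = μ^2 · a · σ^-3 · F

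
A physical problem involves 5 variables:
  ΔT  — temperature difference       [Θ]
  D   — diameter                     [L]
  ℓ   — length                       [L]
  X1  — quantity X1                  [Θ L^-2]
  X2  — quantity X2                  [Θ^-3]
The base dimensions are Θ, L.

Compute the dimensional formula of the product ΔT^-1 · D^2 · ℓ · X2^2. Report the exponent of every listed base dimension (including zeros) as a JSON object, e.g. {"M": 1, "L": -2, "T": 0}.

{"Θ": -7, "L": 3}

Write exponents as rows Θ,L / cols ΔT,D,ℓ,X1,X2:
  Θ: [ 1  0  0  1 -3]
  L: [ 0  1  1 -2  0]
  [Θ]: (-1)·1+(2)·0+(1)·0+(2)·-3 = -7
  [L]: (-1)·0+(2)·1+(1)·1+(2)·0 = 3
⇒ Θ^-7 L^3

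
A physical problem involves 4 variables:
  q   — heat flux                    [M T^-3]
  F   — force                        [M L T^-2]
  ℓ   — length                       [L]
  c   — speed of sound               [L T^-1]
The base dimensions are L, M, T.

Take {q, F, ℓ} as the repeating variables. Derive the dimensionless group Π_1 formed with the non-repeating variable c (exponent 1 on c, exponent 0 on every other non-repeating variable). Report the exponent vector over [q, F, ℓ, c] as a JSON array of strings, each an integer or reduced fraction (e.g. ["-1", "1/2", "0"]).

["-1", "1", "-2", "1"]

Exponent matrix [L,M,T] × [q,F,ℓ,c]:
  L: [ 0  1  1  1]
  M: [ 1  1  0  0]
  T: [-3 -2  0 -1]
Row reduction gives pivot columns q,F,ℓ; rank = 3
Repeat: q,F,ℓ; free: c
RREF:
  r0: [   1    0    0    1]
  r1: [   0    1    0   -1]
  r2: [   0    0    1    2]
Fix exponent of c at 1; solve each RREF row for its pivot's exponent:
  r0: exp(q) + (1)·1 = 0 ⇒ exp(q) = -1
  r1: exp(F) + (-1)·1 = 0 ⇒ exp(F) = 1
  r2: exp(ℓ) + (2)·1 = 0 ⇒ exp(ℓ) = -2
Π_1 = q^-1 · F · ℓ^-2 · c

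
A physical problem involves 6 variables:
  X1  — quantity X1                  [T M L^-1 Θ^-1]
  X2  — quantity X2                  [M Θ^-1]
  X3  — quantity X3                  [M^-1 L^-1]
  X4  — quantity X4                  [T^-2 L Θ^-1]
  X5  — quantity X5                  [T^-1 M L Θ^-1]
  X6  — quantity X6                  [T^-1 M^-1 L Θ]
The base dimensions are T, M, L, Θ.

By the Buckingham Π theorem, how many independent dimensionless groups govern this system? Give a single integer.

3

Write exponents as rows T,M,L,Θ / cols X1,X2,X3,X4,X5,X6:
  T: [ 1  0  0 -2 -1 -1]
  M: [ 1  1 -1  0  1 -1]
  L: [-1  0 -1  1  1  1]
  Θ: [-1 -1  0 -1 -1  1]
RREF → pivots at {X1,X2,X3} ⇒ r = 3
Π count = n − r = 6 − 3 = 3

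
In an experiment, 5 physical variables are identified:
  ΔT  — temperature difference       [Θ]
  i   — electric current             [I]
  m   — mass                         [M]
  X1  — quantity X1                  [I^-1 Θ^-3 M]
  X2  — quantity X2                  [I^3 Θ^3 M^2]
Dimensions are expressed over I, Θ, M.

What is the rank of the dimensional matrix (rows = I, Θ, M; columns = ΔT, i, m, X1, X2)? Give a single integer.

3

Dimensional matrix (I×Θ×M by ΔT×i×m×X1×X2):
  I: [ 0  1  0 -1  3]
  Θ: [ 1  0  0 -3  3]
  M: [ 0  0  1  1  2]
Row reduction gives pivot columns ΔT,i,m; rank = 3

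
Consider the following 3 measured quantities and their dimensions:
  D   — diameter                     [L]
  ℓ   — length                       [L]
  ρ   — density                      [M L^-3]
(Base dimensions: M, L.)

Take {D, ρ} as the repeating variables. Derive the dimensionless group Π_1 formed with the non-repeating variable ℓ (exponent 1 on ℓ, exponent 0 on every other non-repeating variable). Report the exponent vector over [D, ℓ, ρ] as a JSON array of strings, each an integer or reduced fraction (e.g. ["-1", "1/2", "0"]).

["-1", "1", "0"]

Exponent matrix [M,L] × [D,ℓ,ρ]:
  M: [ 0  0  1]
  L: [ 1  1 -3]
RREF → pivots at {D,ρ} ⇒ r = 2
Pivot set = {D,ρ}, free = {ℓ}
RREF:
  r0: [   1    1    0]
  r1: [   0    0    1]
Fix exponent of ℓ at 1; solve each RREF row for its pivot's exponent:
  r0: exp(D) + (1)·1 = 0 ⇒ exp(D) = -1
  r1: exp(ρ) + (0)·1 = 0 ⇒ exp(ρ) = 0
Π_1 = D^-1 · ℓ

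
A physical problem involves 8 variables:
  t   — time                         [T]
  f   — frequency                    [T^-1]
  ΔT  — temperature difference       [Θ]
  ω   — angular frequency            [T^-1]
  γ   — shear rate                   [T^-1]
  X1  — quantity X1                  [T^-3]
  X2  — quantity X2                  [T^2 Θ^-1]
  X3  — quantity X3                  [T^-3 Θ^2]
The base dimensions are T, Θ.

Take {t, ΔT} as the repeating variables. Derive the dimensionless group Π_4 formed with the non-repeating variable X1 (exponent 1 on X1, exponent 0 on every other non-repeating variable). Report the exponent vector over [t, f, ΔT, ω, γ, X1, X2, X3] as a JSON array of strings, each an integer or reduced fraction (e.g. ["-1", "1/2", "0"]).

Write exponents as rows T,Θ / cols t,f,ΔT,ω,γ,X1,X2,X3:
  T: [ 1 -1  0 -1 -1 -3  2 -3]
  Θ: [ 0  0  1  0  0  0 -1  2]
Row reduction gives pivot columns t,ΔT; rank = 2
Repeat: t,ΔT; free: f,ω,γ,X1,X2,X3
RREF:
  r0: [   1   -1    0   -1   -1   -3    2   -3]
  r1: [   0    0    1    0    0    0   -1    2]
Fix exponent of X1 at 1, f at 0, ω at 0, γ at 0, X2 at 0, X3 at 0; solve each RREF row for its pivot's exponent:
  r0: exp(t) + (-3)·1 = 0 ⇒ exp(t) = 3
  r1: exp(ΔT) + (0)·1 = 0 ⇒ exp(ΔT) = 0
Π_4 = t^3 · X1

["3", "0", "0", "0", "0", "1", "0", "0"]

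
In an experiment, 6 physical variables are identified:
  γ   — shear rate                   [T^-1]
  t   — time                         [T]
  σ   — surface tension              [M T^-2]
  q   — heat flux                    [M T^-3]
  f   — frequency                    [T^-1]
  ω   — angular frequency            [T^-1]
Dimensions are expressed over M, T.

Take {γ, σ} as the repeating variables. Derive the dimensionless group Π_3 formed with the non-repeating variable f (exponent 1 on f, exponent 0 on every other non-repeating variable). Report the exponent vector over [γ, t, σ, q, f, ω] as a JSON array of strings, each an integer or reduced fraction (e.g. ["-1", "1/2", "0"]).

["-1", "0", "0", "0", "1", "0"]

Dimensional matrix (M×T by γ×t×σ×q×f×ω):
  M: [ 0  0  1  1  0  0]
  T: [-1  1 -2 -3 -1 -1]
Echelon form has 2 nonzero rows (pivots: γ,σ)
Pivot set = {γ,σ}, free = {t,q,f,ω}
RREF:
  r0: [   1   -1    0    1    1    1]
  r1: [   0    0    1    1    0    0]
Fix exponent of f at 1, t at 0, q at 0, ω at 0; solve each RREF row for its pivot's exponent:
  r0: exp(γ) + (1)·1 = 0 ⇒ exp(γ) = -1
  r1: exp(σ) + (0)·1 = 0 ⇒ exp(σ) = 0
Π_3 = γ^-1 · f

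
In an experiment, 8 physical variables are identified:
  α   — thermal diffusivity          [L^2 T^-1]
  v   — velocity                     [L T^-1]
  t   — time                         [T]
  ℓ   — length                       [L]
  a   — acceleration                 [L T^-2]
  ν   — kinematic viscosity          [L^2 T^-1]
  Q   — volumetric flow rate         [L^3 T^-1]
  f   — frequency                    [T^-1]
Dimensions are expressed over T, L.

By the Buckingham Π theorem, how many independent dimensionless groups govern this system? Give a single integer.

6

Exponent matrix [T,L] × [α,v,t,ℓ,a,ν,Q,f]:
  T: [-1 -1  1  0 -2 -1 -1 -1]
  L: [ 2  1  0  1  1  2  3  0]
Row reduction gives pivot columns α,v; rank = 2
Π count = n − r = 8 − 2 = 6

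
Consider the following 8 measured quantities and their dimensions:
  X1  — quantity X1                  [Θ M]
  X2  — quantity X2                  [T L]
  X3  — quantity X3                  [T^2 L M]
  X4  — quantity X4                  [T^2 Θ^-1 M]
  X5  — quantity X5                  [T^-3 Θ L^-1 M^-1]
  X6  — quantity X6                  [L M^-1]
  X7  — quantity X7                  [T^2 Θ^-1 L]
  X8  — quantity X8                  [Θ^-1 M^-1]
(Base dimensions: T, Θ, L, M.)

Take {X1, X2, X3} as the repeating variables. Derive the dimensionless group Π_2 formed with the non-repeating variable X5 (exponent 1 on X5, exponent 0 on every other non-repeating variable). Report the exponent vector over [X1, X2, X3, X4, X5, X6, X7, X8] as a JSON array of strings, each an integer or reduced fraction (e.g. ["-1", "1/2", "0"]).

Exponent matrix [T,Θ,L,M] × [X1,X2,X3,X4,X5,X6,X7,X8]:
  T: [ 0  1  2  2 -3  0  2  0]
  Θ: [ 1  0  0 -1  1  0 -1 -1]
  L: [ 0  1  1  0 -1  1  1  0]
  M: [ 1  0  1  1 -1 -1  0 -1]
Echelon form has 3 nonzero rows (pivots: X1,X2,X3)
Repeat: X1,X2,X3; free: X4,X5,X6,X7,X8
RREF:
  r0: [   1    0    0   -1    1    0   -1   -1]
  r1: [   0    1    0   -2    1    2    0    0]
  r2: [   0    0    1    2   -2   -1    1    0]
  r3: [   0    0    0    0    0    0    0    0]
Fix exponent of X5 at 1, X4 at 0, X6 at 0, X7 at 0, X8 at 0; solve each RREF row for its pivot's exponent:
  r0: exp(X1) + (1)·1 = 0 ⇒ exp(X1) = -1
  r1: exp(X2) + (1)·1 = 0 ⇒ exp(X2) = -1
  r2: exp(X3) + (-2)·1 = 0 ⇒ exp(X3) = 2
Π_2 = X1^-1 · X2^-1 · X3^2 · X5

["-1", "-1", "2", "0", "1", "0", "0", "0"]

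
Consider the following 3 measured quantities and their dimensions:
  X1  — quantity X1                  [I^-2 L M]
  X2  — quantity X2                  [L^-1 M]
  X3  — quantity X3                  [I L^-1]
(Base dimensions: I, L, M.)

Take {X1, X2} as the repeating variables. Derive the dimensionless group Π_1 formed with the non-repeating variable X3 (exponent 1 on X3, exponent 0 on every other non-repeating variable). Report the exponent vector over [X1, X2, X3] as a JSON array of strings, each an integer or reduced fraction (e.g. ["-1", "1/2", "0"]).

Dimensional matrix (I×L×M by X1×X2×X3):
  I: [-2  0  1]
  L: [ 1 -1 -1]
  M: [ 1  1  0]
RREF → pivots at {X1,X2} ⇒ r = 2
Pivot set = {X1,X2}, free = {X3}
RREF:
  r0: [   1    0 -1/2]
  r1: [   0    1  1/2]
  r2: [   0    0    0]
Fix exponent of X3 at 1; solve each RREF row for its pivot's exponent:
  r0: exp(X1) + (-1/2)·1 = 0 ⇒ exp(X1) = 1/2
  r1: exp(X2) + (1/2)·1 = 0 ⇒ exp(X2) = -1/2
Π_1 = X1^(1/2) · X2^(-1/2) · X3

["1/2", "-1/2", "1"]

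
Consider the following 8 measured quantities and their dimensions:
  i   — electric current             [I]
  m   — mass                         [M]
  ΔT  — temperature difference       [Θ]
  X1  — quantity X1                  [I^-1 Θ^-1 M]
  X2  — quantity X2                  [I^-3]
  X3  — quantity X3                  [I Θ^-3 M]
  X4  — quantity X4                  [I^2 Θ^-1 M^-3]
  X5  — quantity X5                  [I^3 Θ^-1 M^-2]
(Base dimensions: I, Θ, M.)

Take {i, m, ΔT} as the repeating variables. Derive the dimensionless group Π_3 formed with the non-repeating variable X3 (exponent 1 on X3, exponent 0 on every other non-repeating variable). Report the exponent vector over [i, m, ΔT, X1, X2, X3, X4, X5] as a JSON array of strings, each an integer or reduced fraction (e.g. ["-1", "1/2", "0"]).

["-1", "-1", "3", "0", "0", "1", "0", "0"]

Exponent matrix [I,Θ,M] × [i,m,ΔT,X1,X2,X3,X4,X5]:
  I: [ 1  0  0 -1 -3  1  2  3]
  Θ: [ 0  0  1 -1  0 -3 -1 -1]
  M: [ 0  1  0  1  0  1 -3 -2]
Row reduction gives pivot columns i,m,ΔT; rank = 3
Pivot set = {i,m,ΔT}, free = {X1,X2,X3,X4,X5}
RREF:
  r0: [   1    0    0   -1   -3    1    2    3]
  r1: [   0    1    0    1    0    1   -3   -2]
  r2: [   0    0    1   -1    0   -3   -1   -1]
Fix exponent of X3 at 1, X1 at 0, X2 at 0, X4 at 0, X5 at 0; solve each RREF row for its pivot's exponent:
  r0: exp(i) + (1)·1 = 0 ⇒ exp(i) = -1
  r1: exp(m) + (1)·1 = 0 ⇒ exp(m) = -1
  r2: exp(ΔT) + (-3)·1 = 0 ⇒ exp(ΔT) = 3
Π_3 = i^-1 · m^-1 · ΔT^3 · X3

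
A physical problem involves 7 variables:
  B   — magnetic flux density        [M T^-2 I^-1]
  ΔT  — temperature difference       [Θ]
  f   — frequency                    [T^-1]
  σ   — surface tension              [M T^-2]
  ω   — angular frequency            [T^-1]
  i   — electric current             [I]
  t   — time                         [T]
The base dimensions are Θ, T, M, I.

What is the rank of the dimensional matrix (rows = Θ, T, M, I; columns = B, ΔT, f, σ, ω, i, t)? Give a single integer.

Write exponents as rows Θ,T,M,I / cols B,ΔT,f,σ,ω,i,t:
  Θ: [ 0  1  0  0  0  0  0]
  T: [-2  0 -1 -2 -1  0  1]
  M: [ 1  0  0  1  0  0  0]
  I: [-1  0  0  0  0  1  0]
Row reduction gives pivot columns B,ΔT,f,σ; rank = 4

4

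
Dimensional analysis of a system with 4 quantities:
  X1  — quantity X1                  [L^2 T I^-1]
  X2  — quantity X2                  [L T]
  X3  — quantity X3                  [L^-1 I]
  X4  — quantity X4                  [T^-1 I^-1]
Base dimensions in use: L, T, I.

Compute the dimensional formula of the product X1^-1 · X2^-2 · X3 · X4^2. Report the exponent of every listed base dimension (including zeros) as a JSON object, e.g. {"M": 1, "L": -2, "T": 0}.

Exponent matrix [L,T,I] × [X1,X2,X3,X4]:
  L: [ 2  1 -1  0]
  T: [ 1  1  0 -1]
  I: [-1  0  1 -1]
  [L]: (-1)·2+(-2)·1+(1)·-1+(2)·0 = -5
  [T]: (-1)·1+(-2)·1+(1)·0+(2)·-1 = -5
  [I]: (-1)·-1+(-2)·0+(1)·1+(2)·-1 = 0
⇒ L^-5 T^-5

{"L": -5, "T": -5, "I": 0}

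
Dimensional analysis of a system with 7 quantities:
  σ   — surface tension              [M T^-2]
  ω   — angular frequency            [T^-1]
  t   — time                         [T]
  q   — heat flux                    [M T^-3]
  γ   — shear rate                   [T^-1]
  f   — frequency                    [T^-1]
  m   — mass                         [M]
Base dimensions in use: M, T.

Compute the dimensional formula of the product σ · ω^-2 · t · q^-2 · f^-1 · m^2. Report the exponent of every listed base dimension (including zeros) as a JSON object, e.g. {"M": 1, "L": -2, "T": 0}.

{"M": 1, "T": 8}

Exponent matrix [M,T] × [σ,ω,t,q,γ,f,m]:
  M: [ 1  0  0  1  0  0  1]
  T: [-2 -1  1 -3 -1 -1  0]
  [M]: (1)·1+(-2)·0+(1)·0+(-2)·1+(-1)·0+(2)·1 = 1
  [T]: (1)·-2+(-2)·-1+(1)·1+(-2)·-3+(-1)·-1+(2)·0 = 8
⇒ M T^8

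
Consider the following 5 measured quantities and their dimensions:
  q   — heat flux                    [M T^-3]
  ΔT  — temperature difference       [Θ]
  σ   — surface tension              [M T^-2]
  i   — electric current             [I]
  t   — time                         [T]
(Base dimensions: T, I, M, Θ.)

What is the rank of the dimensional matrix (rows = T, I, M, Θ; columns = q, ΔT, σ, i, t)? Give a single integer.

4

Exponent matrix [T,I,M,Θ] × [q,ΔT,σ,i,t]:
  T: [-3  0 -2  0  1]
  I: [ 0  0  0  1  0]
  M: [ 1  0  1  0  0]
  Θ: [ 0  1  0  0  0]
Row reduction gives pivot columns q,ΔT,σ,i; rank = 4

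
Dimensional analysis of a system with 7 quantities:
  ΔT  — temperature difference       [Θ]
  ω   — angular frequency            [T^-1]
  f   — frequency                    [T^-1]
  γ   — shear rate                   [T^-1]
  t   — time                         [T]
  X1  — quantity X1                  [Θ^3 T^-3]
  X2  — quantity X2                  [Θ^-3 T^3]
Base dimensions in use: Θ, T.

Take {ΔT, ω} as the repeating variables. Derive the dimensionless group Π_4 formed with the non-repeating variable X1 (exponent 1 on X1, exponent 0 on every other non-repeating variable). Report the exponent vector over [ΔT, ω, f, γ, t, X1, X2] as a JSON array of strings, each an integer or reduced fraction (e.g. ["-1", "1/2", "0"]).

["-3", "-3", "0", "0", "0", "1", "0"]

Write exponents as rows Θ,T / cols ΔT,ω,f,γ,t,X1,X2:
  Θ: [ 1  0  0  0  0  3 -3]
  T: [ 0 -1 -1 -1  1 -3  3]
Echelon form has 2 nonzero rows (pivots: ΔT,ω)
Repeat: ΔT,ω; free: f,γ,t,X1,X2
RREF:
  r0: [   1    0    0    0    0    3   -3]
  r1: [   0    1    1    1   -1    3   -3]
Fix exponent of X1 at 1, f at 0, γ at 0, t at 0, X2 at 0; solve each RREF row for its pivot's exponent:
  r0: exp(ΔT) + (3)·1 = 0 ⇒ exp(ΔT) = -3
  r1: exp(ω) + (3)·1 = 0 ⇒ exp(ω) = -3
Π_4 = ΔT^-3 · ω^-3 · X1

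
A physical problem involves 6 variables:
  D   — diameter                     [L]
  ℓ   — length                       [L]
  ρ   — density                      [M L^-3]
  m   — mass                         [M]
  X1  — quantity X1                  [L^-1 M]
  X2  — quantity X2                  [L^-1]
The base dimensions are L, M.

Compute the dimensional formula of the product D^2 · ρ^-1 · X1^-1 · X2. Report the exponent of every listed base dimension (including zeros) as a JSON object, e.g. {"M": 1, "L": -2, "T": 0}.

{"L": 5, "M": -2}

Exponent matrix [L,M] × [D,ℓ,ρ,m,X1,X2]:
  L: [ 1  1 -3  0 -1 -1]
  M: [ 0  0  1  1  1  0]
  [L]: (2)·1+(-1)·-3+(-1)·-1+(1)·-1 = 5
  [M]: (2)·0+(-1)·1+(-1)·1+(1)·0 = -2
⇒ L^5 M^-2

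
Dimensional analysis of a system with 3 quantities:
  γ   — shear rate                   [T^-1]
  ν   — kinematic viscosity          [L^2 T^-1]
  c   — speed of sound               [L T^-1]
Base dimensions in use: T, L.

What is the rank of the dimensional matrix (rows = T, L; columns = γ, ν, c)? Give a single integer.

2

Exponent matrix [T,L] × [γ,ν,c]:
  T: [-1 -1 -1]
  L: [ 0  2  1]
Echelon form has 2 nonzero rows (pivots: γ,ν)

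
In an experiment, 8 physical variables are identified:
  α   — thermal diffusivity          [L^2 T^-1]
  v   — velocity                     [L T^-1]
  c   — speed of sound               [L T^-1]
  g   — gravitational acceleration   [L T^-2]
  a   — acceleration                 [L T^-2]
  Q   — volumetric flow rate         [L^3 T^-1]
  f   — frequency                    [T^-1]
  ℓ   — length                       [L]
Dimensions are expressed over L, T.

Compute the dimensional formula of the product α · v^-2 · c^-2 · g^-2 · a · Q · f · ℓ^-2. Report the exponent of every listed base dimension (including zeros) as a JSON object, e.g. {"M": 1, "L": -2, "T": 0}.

Write exponents as rows L,T / cols α,v,c,g,a,Q,f,ℓ:
  L: [ 2  1  1  1  1  3  0  1]
  T: [-1 -1 -1 -2 -2 -1 -1  0]
  [L]: (1)·2+(-2)·1+(-2)·1+(-2)·1+(1)·1+(1)·3+(1)·0+(-2)·1 = -2
  [T]: (1)·-1+(-2)·-1+(-2)·-1+(-2)·-2+(1)·-2+(1)·-1+(1)·-1+(-2)·0 = 3
⇒ L^-2 T^3

{"L": -2, "T": 3}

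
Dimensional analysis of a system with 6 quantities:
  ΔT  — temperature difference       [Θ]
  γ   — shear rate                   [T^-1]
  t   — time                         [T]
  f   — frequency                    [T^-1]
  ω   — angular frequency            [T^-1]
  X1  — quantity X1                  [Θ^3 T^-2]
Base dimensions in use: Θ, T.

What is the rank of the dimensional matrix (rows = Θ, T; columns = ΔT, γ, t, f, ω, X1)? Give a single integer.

2

Dimensional matrix (Θ×T by ΔT×γ×t×f×ω×X1):
  Θ: [ 1  0  0  0  0  3]
  T: [ 0 -1  1 -1 -1 -2]
Echelon form has 2 nonzero rows (pivots: ΔT,γ)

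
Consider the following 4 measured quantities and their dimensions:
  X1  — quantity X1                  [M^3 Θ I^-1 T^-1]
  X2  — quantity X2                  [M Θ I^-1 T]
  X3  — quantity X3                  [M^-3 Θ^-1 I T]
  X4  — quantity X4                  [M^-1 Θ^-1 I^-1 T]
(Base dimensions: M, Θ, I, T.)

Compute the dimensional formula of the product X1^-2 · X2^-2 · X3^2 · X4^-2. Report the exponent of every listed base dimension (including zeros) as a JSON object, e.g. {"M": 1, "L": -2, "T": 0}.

Dimensional matrix (M×Θ×I×T by X1×X2×X3×X4):
  M: [ 3  1 -3 -1]
  Θ: [ 1  1 -1 -1]
  I: [-1 -1  1 -1]
  T: [-1  1  1  1]
  [M]: (-2)·3+(-2)·1+(2)·-3+(-2)·-1 = -12
  [Θ]: (-2)·1+(-2)·1+(2)·-1+(-2)·-1 = -4
  [I]: (-2)·-1+(-2)·-1+(2)·1+(-2)·-1 = 8
  [T]: (-2)·-1+(-2)·1+(2)·1+(-2)·1 = 0
⇒ M^-12 Θ^-4 I^8

{"M": -12, "Θ": -4, "I": 8, "T": 0}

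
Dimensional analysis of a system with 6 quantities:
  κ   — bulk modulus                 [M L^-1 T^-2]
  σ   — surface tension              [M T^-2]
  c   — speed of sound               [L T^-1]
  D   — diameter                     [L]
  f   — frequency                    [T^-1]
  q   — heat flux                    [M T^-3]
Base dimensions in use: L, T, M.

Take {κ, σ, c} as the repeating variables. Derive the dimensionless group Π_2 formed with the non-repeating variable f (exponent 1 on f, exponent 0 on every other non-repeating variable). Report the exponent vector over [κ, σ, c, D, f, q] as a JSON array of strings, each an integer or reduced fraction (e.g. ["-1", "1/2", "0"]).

["-1", "1", "-1", "0", "1", "0"]

Write exponents as rows L,T,M / cols κ,σ,c,D,f,q:
  L: [-1  0  1  1  0  0]
  T: [-2 -2 -1  0 -1 -3]
  M: [ 1  1  0  0  0  1]
Echelon form has 3 nonzero rows (pivots: κ,σ,c)
Pivot set = {κ,σ,c}, free = {D,f,q}
RREF:
  r0: [   1    0    0   -1    1    1]
  r1: [   0    1    0    1   -1    0]
  r2: [   0    0    1    0    1    1]
Fix exponent of f at 1, D at 0, q at 0; solve each RREF row for its pivot's exponent:
  r0: exp(κ) + (1)·1 = 0 ⇒ exp(κ) = -1
  r1: exp(σ) + (-1)·1 = 0 ⇒ exp(σ) = 1
  r2: exp(c) + (1)·1 = 0 ⇒ exp(c) = -1
Π_2 = κ^-1 · σ · c^-1 · f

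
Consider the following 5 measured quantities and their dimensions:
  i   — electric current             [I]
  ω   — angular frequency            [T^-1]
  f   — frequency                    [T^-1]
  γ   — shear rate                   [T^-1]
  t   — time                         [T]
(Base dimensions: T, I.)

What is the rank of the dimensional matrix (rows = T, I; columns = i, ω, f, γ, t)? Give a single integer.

2

Dimensional matrix (T×I by i×ω×f×γ×t):
  T: [ 0 -1 -1 -1  1]
  I: [ 1  0  0  0  0]
RREF → pivots at {i,ω} ⇒ r = 2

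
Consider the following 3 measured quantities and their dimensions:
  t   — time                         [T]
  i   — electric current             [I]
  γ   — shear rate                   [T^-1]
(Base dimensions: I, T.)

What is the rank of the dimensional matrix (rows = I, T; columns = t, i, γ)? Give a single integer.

2

Write exponents as rows I,T / cols t,i,γ:
  I: [ 0  1  0]
  T: [ 1  0 -1]
Row reduction gives pivot columns t,i; rank = 2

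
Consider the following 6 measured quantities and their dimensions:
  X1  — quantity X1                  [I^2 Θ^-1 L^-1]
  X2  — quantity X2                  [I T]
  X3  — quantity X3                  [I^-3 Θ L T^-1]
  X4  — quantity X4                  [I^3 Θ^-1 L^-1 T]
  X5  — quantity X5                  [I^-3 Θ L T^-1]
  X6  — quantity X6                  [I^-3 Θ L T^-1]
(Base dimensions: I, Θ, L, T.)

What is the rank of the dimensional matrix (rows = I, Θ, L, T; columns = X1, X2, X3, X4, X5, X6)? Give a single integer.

Write exponents as rows I,Θ,L,T / cols X1,X2,X3,X4,X5,X6:
  I: [ 2  1 -3  3 -3 -3]
  Θ: [-1  0  1 -1  1  1]
  L: [-1  0  1 -1  1  1]
  T: [ 0  1 -1  1 -1 -1]
Row reduction gives pivot columns X1,X2; rank = 2

2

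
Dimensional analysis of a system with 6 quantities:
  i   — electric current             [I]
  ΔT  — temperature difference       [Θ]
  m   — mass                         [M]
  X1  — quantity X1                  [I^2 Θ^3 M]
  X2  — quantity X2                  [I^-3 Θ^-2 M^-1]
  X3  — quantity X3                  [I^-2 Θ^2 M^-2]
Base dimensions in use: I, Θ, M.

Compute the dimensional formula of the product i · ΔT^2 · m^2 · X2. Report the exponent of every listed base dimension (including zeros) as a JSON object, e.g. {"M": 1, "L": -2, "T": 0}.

Write exponents as rows I,Θ,M / cols i,ΔT,m,X1,X2,X3:
  I: [ 1  0  0  2 -3 -2]
  Θ: [ 0  1  0  3 -2  2]
  M: [ 0  0  1  1 -1 -2]
  [I]: (1)·1+(2)·0+(2)·0+(1)·-3 = -2
  [Θ]: (1)·0+(2)·1+(2)·0+(1)·-2 = 0
  [M]: (1)·0+(2)·0+(2)·1+(1)·-1 = 1
⇒ I^-2 M

{"I": -2, "Θ": 0, "M": 1}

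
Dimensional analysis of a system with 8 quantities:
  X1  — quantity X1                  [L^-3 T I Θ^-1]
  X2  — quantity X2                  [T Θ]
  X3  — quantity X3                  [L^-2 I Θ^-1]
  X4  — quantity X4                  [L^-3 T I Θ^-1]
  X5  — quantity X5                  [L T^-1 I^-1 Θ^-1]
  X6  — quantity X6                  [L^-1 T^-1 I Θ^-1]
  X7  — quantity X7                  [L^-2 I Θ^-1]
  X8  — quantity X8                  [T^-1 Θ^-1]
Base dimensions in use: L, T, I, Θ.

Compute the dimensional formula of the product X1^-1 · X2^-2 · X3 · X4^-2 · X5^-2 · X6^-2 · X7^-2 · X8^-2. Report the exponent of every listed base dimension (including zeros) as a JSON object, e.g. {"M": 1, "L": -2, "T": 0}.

{"L": 11, "T": 1, "I": -4, "Θ": 8}

Write exponents as rows L,T,I,Θ / cols X1,X2,X3,X4,X5,X6,X7,X8:
  L: [-3  0 -2 -3  1 -1 -2  0]
  T: [ 1  1  0  1 -1 -1  0 -1]
  I: [ 1  0  1  1 -1  1  1  0]
  Θ: [-1  1 -1 -1 -1 -1 -1 -1]
  [L]: (-1)·-3+(-2)·0+(1)·-2+(-2)·-3+(-2)·1+(-2)·-1+(-2)·-2+(-2)·0 = 11
  [T]: (-1)·1+(-2)·1+(1)·0+(-2)·1+(-2)·-1+(-2)·-1+(-2)·0+(-2)·-1 = 1
  [I]: (-1)·1+(-2)·0+(1)·1+(-2)·1+(-2)·-1+(-2)·1+(-2)·1+(-2)·0 = -4
  [Θ]: (-1)·-1+(-2)·1+(1)·-1+(-2)·-1+(-2)·-1+(-2)·-1+(-2)·-1+(-2)·-1 = 8
⇒ L^11 T I^-4 Θ^8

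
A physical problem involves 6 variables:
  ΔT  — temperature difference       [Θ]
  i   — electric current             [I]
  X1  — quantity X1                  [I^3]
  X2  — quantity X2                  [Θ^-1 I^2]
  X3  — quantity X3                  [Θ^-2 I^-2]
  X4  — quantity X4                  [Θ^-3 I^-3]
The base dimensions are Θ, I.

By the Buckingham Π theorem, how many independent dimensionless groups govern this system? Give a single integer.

Write exponents as rows Θ,I / cols ΔT,i,X1,X2,X3,X4:
  Θ: [ 1  0  0 -1 -2 -3]
  I: [ 0  1  3  2 -2 -3]
RREF → pivots at {ΔT,i} ⇒ r = 2
n=6, r=2 ⇒ 4 dimensionless groups

4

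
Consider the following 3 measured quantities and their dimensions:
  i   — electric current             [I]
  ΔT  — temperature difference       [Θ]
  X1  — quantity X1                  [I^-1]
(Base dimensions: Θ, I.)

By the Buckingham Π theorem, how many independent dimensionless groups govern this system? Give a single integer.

Dimensional matrix (Θ×I by i×ΔT×X1):
  Θ: [ 0  1  0]
  I: [ 1  0 -1]
Row reduction gives pivot columns i,ΔT; rank = 2
3 vars − rank 2 = 1 Π group

1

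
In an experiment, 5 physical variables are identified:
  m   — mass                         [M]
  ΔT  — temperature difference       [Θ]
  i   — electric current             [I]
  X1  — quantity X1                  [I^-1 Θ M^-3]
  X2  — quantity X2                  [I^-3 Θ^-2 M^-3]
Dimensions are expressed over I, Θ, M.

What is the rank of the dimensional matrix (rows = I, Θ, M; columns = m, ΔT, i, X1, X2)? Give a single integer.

Dimensional matrix (I×Θ×M by m×ΔT×i×X1×X2):
  I: [ 0  0  1 -1 -3]
  Θ: [ 0  1  0  1 -2]
  M: [ 1  0  0 -3 -3]
Echelon form has 3 nonzero rows (pivots: m,ΔT,i)

3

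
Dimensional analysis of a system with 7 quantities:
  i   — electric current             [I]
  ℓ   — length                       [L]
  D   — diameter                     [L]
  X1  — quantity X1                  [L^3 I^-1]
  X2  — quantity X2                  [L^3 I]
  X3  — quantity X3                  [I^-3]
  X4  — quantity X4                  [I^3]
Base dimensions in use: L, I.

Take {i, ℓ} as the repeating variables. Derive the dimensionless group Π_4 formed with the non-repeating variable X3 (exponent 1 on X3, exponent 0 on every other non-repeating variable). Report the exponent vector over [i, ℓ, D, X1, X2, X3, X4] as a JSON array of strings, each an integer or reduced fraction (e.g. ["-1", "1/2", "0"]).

Write exponents as rows L,I / cols i,ℓ,D,X1,X2,X3,X4:
  L: [ 0  1  1  3  3  0  0]
  I: [ 1  0  0 -1  1 -3  3]
Row reduction gives pivot columns i,ℓ; rank = 2
Repeat: i,ℓ; free: D,X1,X2,X3,X4
RREF:
  r0: [   1    0    0   -1    1   -3    3]
  r1: [   0    1    1    3    3    0    0]
Fix exponent of X3 at 1, D at 0, X1 at 0, X2 at 0, X4 at 0; solve each RREF row for its pivot's exponent:
  r0: exp(i) + (-3)·1 = 0 ⇒ exp(i) = 3
  r1: exp(ℓ) + (0)·1 = 0 ⇒ exp(ℓ) = 0
Π_4 = i^3 · X3

["3", "0", "0", "0", "0", "1", "0"]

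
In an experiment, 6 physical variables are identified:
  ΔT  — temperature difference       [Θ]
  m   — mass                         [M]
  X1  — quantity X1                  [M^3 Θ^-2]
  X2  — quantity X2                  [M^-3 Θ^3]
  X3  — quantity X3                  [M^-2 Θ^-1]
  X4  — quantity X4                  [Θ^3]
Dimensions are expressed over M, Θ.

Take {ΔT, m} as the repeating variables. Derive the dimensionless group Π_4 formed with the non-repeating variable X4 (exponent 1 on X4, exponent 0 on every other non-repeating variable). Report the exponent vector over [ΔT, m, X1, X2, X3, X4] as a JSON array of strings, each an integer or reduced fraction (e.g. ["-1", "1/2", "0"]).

["-3", "0", "0", "0", "0", "1"]

Exponent matrix [M,Θ] × [ΔT,m,X1,X2,X3,X4]:
  M: [ 0  1  3 -3 -2  0]
  Θ: [ 1  0 -2  3 -1  3]
RREF → pivots at {ΔT,m} ⇒ r = 2
Repeat: ΔT,m; free: X1,X2,X3,X4
RREF:
  r0: [   1    0   -2    3   -1    3]
  r1: [   0    1    3   -3   -2    0]
Fix exponent of X4 at 1, X1 at 0, X2 at 0, X3 at 0; solve each RREF row for its pivot's exponent:
  r0: exp(ΔT) + (3)·1 = 0 ⇒ exp(ΔT) = -3
  r1: exp(m) + (0)·1 = 0 ⇒ exp(m) = 0
Π_4 = ΔT^-3 · X4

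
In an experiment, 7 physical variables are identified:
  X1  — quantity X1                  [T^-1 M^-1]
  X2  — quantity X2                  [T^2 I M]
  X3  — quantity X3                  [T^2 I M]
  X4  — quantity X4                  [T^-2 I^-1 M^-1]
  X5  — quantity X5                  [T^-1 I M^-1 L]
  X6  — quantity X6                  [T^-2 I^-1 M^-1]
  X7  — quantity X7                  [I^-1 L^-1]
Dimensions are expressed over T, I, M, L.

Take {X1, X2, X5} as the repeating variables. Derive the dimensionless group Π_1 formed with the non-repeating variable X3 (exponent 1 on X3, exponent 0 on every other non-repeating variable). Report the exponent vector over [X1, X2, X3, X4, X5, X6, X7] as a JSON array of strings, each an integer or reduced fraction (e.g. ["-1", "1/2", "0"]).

["0", "-1", "1", "0", "0", "0", "0"]

Write exponents as rows T,I,M,L / cols X1,X2,X3,X4,X5,X6,X7:
  T: [-1  2  2 -2 -1 -2  0]
  I: [ 0  1  1 -1  1 -1 -1]
  M: [-1  1  1 -1 -1 -1  0]
  L: [ 0  0  0  0  1  0 -1]
RREF → pivots at {X1,X2,X5} ⇒ r = 3
Pivot set = {X1,X2,X5}, free = {X3,X4,X6,X7}
RREF:
  r0: [   1    0    0    0    0    0    1]
  r1: [   0    1    1   -1    0   -1    0]
  r2: [   0    0    0    0    1    0   -1]
  r3: [   0    0    0    0    0    0    0]
Fix exponent of X3 at 1, X4 at 0, X6 at 0, X7 at 0; solve each RREF row for its pivot's exponent:
  r0: exp(X1) + (0)·1 = 0 ⇒ exp(X1) = 0
  r1: exp(X2) + (1)·1 = 0 ⇒ exp(X2) = -1
  r2: exp(X5) + (0)·1 = 0 ⇒ exp(X5) = 0
Π_1 = X2^-1 · X3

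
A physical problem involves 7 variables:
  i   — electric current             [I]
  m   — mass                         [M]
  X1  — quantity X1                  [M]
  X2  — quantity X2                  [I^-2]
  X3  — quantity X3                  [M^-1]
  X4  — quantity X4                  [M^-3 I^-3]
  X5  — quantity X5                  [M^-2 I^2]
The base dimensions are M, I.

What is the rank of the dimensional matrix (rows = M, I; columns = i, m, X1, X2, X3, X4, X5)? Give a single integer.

2

Write exponents as rows M,I / cols i,m,X1,X2,X3,X4,X5:
  M: [ 0  1  1  0 -1 -3 -2]
  I: [ 1  0  0 -2  0 -3  2]
Row reduction gives pivot columns i,m; rank = 2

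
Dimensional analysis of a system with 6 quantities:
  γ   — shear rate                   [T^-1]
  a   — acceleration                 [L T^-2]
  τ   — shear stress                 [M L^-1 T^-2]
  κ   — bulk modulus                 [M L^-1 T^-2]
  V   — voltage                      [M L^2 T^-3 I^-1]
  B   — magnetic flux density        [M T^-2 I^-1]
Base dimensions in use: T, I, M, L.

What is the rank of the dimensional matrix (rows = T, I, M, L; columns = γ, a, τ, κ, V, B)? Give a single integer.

4

Write exponents as rows T,I,M,L / cols γ,a,τ,κ,V,B:
  T: [-1 -2 -2 -2 -3 -2]
  I: [ 0  0  0  0 -1 -1]
  M: [ 0  0  1  1  1  1]
  L: [ 0  1 -1 -1  2  0]
Echelon form has 4 nonzero rows (pivots: γ,a,τ,V)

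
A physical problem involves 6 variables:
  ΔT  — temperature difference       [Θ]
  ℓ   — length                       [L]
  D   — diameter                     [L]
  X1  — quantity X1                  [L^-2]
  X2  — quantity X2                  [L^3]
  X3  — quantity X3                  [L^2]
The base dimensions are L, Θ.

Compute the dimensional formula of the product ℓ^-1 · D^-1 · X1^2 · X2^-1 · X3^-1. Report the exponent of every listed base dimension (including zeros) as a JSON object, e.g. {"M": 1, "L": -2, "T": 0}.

Exponent matrix [L,Θ] × [ΔT,ℓ,D,X1,X2,X3]:
  L: [ 0  1  1 -2  3  2]
  Θ: [ 1  0  0  0  0  0]
  [L]: (-1)·1+(-1)·1+(2)·-2+(-1)·3+(-1)·2 = -11
  [Θ]: (-1)·0+(-1)·0+(2)·0+(-1)·0+(-1)·0 = 0
⇒ L^-11

{"L": -11, "Θ": 0}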